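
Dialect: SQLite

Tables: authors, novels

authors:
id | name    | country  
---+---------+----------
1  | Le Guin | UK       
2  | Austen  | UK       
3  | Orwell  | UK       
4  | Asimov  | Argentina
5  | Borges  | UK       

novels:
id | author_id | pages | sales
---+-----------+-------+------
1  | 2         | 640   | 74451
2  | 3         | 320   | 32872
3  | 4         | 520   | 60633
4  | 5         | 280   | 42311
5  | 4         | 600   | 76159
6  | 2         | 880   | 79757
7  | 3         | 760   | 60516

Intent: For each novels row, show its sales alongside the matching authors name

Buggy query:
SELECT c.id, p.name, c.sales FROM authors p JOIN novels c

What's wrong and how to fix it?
Bug: Missing join condition: each novels row is matched to all authors rows instead of just its own

Fix: Specify the join condition linking the foreign key to the parent id

Corrected query:
SELECT c.id, p.name, c.sales FROM authors p JOIN novels c ON c.author_id = p.id

Result:
id | name   | sales
---+--------+------
1  | Austen | 74451
2  | Orwell | 32872
3  | Asimov | 60633
4  | Borges | 42311
5  | Asimov | 76159
6  | Austen | 79757
7  | Orwell | 60516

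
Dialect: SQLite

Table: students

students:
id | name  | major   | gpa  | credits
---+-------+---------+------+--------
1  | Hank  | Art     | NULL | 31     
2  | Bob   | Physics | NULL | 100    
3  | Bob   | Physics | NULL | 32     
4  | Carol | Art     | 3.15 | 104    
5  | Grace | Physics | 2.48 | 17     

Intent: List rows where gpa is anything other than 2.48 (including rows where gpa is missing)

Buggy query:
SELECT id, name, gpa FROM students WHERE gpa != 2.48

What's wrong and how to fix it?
Bug: 'gpa != 2.48' is unknown when gpa is NULL, so NULL rows are silently excluded

Fix: Add an explicit OR gpa IS NULL to include the missing-value rows

Corrected query:
SELECT id, name, gpa FROM students WHERE gpa != 2.48 OR gpa IS NULL

Result:
id | name  | gpa 
---+-------+-----
1  | Hank  | NULL
2  | Bob   | NULL
3  | Bob   | NULL
4  | Carol | 3.15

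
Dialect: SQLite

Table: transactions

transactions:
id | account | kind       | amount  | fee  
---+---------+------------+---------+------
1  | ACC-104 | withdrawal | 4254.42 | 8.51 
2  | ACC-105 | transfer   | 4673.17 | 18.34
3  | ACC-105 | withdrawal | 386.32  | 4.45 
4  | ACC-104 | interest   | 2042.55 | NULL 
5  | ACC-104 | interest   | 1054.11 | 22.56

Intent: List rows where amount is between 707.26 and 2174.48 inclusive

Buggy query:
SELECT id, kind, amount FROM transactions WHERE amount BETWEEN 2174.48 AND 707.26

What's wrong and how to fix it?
Bug: The bounds are reversed; BETWEEN a AND b requires a <= b to match anything

Fix: Write BETWEEN 707.26 AND 2174.48

Corrected query:
SELECT id, kind, amount FROM transactions WHERE amount BETWEEN 707.26 AND 2174.48

Result:
id | kind     | amount 
---+----------+--------
4  | interest | 2042.55
5  | interest | 1054.11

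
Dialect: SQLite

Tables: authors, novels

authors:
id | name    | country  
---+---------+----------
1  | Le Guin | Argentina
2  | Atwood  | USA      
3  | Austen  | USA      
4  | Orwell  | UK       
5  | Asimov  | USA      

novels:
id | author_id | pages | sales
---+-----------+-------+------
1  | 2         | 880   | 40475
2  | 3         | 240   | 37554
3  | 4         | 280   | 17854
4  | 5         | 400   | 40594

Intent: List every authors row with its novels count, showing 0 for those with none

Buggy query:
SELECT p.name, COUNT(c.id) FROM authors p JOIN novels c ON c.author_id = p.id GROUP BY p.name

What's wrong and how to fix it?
Bug: An inner join excludes parents with zero children

Fix: Switch to LEFT JOIN to retain unmatched parent rows

Corrected query:
SELECT p.name, COUNT(c.id) FROM authors p LEFT JOIN novels c ON c.author_id = p.id GROUP BY p.name

Result:
name    | COUNT(c.id)
--------+------------
Asimov  | 1          
Atwood  | 1          
Austen  | 1          
Le Guin | 0          
Orwell  | 1          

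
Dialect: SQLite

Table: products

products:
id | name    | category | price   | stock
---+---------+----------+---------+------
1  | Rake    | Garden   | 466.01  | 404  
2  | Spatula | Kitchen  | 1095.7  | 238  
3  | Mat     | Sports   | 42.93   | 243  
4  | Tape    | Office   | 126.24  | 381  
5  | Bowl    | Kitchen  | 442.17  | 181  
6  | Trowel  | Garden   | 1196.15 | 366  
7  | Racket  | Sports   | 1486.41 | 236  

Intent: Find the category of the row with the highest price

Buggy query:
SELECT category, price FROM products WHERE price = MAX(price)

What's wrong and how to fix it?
Bug: WHERE is evaluated per row; an aggregate over the whole table isn't defined there

Fix: Wrap MAX in a scalar subquery so WHERE compares against a single value

Corrected query:
SELECT category, price FROM products WHERE price = (SELECT MAX(price) FROM products)

Result:
category | price  
---------+--------
Sports   | 1486.41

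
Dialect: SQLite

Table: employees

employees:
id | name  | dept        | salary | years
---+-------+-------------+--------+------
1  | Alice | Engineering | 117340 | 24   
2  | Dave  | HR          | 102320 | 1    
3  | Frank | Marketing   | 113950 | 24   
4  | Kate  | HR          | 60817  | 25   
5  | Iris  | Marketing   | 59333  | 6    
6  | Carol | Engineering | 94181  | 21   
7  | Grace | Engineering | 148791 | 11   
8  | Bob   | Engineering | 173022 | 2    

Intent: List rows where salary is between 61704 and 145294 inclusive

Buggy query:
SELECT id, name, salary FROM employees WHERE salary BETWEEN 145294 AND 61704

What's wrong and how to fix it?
Bug: BETWEEN expects the lower bound first; with 145294 AND 61704 the range is empty

Fix: Write BETWEEN 61704 AND 145294

Corrected query:
SELECT id, name, salary FROM employees WHERE salary BETWEEN 61704 AND 145294

Result:
id | name  | salary
---+-------+-------
1  | Alice | 117340
2  | Dave  | 102320
3  | Frank | 113950
6  | Carol | 94181 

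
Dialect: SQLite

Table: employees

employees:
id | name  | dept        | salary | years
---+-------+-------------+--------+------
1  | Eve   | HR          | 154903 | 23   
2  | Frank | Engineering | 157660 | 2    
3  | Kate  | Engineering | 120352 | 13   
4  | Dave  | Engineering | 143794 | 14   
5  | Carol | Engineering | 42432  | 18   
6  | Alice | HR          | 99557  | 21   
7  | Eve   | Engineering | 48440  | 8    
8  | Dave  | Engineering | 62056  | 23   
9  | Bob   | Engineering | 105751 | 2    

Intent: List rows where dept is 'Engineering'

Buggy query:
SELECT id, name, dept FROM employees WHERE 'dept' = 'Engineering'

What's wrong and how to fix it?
Bug: Single quotes denote string literals in SQL; the column name is being compared as a constant string

Fix: Reference the column as dept without single quotes

Corrected query:
SELECT id, name, dept FROM employees WHERE dept = 'Engineering'

Result:
id | name  | dept       
---+-------+------------
2  | Frank | Engineering
3  | Kate  | Engineering
4  | Dave  | Engineering
5  | Carol | Engineering
7  | Eve   | Engineering
8  | Dave  | Engineering
9  | Bob   | Engineering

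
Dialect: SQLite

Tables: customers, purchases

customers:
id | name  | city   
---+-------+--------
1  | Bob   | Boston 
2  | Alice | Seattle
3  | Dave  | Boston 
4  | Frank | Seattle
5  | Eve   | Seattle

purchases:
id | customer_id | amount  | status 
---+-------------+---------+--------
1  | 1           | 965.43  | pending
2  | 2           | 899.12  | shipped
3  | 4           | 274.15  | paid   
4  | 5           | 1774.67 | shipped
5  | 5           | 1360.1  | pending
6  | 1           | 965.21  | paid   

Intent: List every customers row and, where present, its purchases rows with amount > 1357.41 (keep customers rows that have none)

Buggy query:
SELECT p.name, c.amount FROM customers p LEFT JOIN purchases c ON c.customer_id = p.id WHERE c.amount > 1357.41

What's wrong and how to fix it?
Bug: A WHERE condition on the right-hand table after LEFT JOIN drops unmatched parents

Fix: Move the right-table condition into the ON clause so unmatched parents are kept

Corrected query:
SELECT p.name, c.amount FROM customers p LEFT JOIN purchases c ON c.customer_id = p.id AND c.amount > 1357.41

Result:
name  | amount 
------+--------
Bob   | NULL   
Alice | NULL   
Dave  | NULL   
Frank | NULL   
Eve   | 1360.1 
Eve   | 1774.67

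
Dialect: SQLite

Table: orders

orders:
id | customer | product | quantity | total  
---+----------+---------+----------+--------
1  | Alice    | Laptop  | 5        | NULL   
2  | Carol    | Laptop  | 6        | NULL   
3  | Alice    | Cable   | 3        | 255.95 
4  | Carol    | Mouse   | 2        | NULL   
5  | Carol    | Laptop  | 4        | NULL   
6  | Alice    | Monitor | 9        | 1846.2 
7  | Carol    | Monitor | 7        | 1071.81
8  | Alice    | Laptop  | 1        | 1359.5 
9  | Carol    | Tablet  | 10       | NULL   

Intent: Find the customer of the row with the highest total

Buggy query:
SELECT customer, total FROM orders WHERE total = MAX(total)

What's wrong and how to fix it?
Bug: MAX(total) is an aggregate and cannot be used directly in WHERE

Fix: Use a subquery: WHERE total = (SELECT MAX(total) FROM orders)

Corrected query:
SELECT customer, total FROM orders WHERE total = (SELECT MAX(total) FROM orders)

Result:
customer | total 
---------+-------
Alice    | 1846.2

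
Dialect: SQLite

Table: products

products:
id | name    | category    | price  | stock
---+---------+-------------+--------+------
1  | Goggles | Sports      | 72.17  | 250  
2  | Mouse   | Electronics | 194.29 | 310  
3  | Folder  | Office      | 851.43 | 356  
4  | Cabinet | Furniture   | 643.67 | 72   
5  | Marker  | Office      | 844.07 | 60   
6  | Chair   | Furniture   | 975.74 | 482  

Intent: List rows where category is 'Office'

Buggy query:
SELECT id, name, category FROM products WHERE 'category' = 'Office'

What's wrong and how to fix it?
Bug: 'category' in single quotes is a string literal, not the column; the comparison is literal-vs-literal and never true

Fix: Reference the column as category without single quotes

Corrected query:
SELECT id, name, category FROM products WHERE category = 'Office'

Result:
id | name   | category
---+--------+---------
3  | Folder | Office  
5  | Marker | Office  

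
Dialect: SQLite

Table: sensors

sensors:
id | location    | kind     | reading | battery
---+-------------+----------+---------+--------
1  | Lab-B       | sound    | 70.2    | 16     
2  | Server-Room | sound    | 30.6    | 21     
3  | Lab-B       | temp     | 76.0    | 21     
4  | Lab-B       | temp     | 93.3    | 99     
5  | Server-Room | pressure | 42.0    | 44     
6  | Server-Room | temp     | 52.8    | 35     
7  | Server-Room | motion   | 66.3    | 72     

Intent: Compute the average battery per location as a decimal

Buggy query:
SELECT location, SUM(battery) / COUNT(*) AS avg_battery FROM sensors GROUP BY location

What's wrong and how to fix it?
Bug: Both operands are integers, so '/' performs integer division and truncates

Fix: Multiply by 1.0 (or CAST to REAL) to force floating-point division

Corrected query:
SELECT location, SUM(battery) * 1.0 / COUNT(*) AS avg_battery FROM sensors GROUP BY location

Result:
location    | avg_battery
------------+------------
Lab-B       | 45.333333  
Server-Room | 43         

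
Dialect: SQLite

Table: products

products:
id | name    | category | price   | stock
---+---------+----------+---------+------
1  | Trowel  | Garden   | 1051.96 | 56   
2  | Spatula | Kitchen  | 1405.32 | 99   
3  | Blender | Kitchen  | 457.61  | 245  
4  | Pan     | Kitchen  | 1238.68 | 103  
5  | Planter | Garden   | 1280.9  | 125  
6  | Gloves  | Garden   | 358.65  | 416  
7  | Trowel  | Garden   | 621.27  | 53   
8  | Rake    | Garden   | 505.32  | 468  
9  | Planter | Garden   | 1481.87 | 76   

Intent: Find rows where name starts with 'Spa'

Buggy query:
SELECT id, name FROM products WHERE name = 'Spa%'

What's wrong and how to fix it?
Bug: '=' compares the literal string including the % character; pattern matching needs LIKE

Fix: Use LIKE for wildcard pattern matching

Corrected query:
SELECT id, name FROM products WHERE name LIKE 'Spa%'

Result:
id | name   
---+--------
2  | Spatula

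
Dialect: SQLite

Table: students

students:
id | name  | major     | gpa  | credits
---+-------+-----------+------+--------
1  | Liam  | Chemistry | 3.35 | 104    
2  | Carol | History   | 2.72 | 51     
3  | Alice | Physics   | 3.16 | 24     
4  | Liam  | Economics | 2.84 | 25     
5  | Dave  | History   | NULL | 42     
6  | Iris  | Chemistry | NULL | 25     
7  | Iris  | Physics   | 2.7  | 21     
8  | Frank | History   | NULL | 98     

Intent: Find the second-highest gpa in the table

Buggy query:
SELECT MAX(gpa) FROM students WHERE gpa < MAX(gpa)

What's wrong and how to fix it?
Bug: MAX(gpa) on the right of the comparison is an aggregate-in-WHERE error

Fix: Compute the overall MAX in a subquery, then take MAX of rows below it

Corrected query:
SELECT MAX(gpa) FROM students WHERE gpa < (SELECT MAX(gpa) FROM students)

Result:
MAX(gpa)
--------
3.16    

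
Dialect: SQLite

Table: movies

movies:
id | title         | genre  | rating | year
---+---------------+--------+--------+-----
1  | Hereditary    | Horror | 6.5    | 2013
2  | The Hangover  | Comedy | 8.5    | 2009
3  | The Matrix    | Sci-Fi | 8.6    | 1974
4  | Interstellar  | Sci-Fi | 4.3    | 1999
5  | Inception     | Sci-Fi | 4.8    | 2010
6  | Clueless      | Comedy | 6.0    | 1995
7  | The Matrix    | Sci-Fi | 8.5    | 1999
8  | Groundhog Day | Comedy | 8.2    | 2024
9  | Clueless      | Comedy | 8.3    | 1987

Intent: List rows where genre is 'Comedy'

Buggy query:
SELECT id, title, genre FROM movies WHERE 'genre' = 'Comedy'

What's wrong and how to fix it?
Bug: 'genre' in single quotes is a string literal, not the column; the comparison is literal-vs-literal and never true

Fix: Remove the quotes around the column name (or use double quotes for an identifier)

Corrected query:
SELECT id, title, genre FROM movies WHERE genre = 'Comedy'

Result:
id | title         | genre 
---+---------------+-------
2  | The Hangover  | Comedy
6  | Clueless      | Comedy
8  | Groundhog Day | Comedy
9  | Clueless      | Comedy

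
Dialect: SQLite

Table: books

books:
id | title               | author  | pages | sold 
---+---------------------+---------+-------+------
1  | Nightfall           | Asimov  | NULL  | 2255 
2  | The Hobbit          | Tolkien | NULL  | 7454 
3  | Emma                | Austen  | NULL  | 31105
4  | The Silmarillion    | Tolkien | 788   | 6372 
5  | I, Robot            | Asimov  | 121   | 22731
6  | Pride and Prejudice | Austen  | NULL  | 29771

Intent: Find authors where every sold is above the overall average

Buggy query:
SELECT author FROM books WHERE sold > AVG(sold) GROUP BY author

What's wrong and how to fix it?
Bug: WHERE evaluates per row before aggregation, so AVG() is unavailable

Fix: Compute the overall average in a scalar subquery and compare each group's MIN against it in HAVING

Corrected query:
SELECT author FROM books GROUP BY author HAVING MIN(sold) > (SELECT AVG(sold) FROM books)

Result:
author
------
Austen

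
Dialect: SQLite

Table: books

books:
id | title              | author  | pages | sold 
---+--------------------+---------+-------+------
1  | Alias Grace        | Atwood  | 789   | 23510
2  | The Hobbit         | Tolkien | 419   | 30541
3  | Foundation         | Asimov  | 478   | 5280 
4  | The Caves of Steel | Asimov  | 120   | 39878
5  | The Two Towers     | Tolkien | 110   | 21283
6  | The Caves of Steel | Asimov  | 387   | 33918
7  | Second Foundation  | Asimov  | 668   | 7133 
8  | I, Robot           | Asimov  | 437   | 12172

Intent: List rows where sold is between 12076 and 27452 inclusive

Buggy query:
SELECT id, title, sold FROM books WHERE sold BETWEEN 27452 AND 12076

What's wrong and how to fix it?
Bug: The bounds are reversed; BETWEEN a AND b requires a <= b to match anything

Fix: Swap the bounds so the smaller value comes first

Corrected query:
SELECT id, title, sold FROM books WHERE sold BETWEEN 12076 AND 27452

Result:
id | title          | sold 
---+----------------+------
1  | Alias Grace    | 23510
5  | The Two Towers | 21283
8  | I, Robot       | 12172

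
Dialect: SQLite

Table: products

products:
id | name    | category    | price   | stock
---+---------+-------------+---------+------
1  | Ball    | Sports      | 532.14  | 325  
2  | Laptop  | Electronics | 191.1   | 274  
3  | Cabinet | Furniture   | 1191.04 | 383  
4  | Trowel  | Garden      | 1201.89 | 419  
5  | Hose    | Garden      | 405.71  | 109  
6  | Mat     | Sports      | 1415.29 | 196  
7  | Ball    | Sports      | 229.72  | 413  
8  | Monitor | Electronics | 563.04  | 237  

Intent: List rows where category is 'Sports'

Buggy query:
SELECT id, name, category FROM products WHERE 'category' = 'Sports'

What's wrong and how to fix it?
Bug: Single quotes denote string literals in SQL; the column name is being compared as a constant string

Fix: Reference the column as category without single quotes

Corrected query:
SELECT id, name, category FROM products WHERE category = 'Sports'

Result:
id | name | category
---+------+---------
1  | Ball | Sports  
6  | Mat  | Sports  
7  | Ball | Sports  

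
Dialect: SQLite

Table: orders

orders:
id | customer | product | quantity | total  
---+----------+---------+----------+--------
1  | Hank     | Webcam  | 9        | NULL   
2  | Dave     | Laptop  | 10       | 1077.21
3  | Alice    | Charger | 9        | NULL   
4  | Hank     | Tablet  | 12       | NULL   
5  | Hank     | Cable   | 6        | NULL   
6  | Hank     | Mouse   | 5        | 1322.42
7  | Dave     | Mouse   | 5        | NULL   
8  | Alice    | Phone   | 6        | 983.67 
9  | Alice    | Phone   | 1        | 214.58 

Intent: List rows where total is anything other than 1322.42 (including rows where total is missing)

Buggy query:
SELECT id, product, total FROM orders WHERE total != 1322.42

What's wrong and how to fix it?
Bug: 'total != 1322.42' is unknown when total is NULL, so NULL rows are silently excluded

Fix: Add an explicit OR total IS NULL to include the missing-value rows

Corrected query:
SELECT id, product, total FROM orders WHERE total != 1322.42 OR total IS NULL

Result:
id | product | total  
---+---------+--------
1  | Webcam  | NULL   
2  | Laptop  | 1077.21
3  | Charger | NULL   
4  | Tablet  | NULL   
5  | Cable   | NULL   
7  | Mouse   | NULL   
8  | Phone   | 983.67 
9  | Phone   | 214.58 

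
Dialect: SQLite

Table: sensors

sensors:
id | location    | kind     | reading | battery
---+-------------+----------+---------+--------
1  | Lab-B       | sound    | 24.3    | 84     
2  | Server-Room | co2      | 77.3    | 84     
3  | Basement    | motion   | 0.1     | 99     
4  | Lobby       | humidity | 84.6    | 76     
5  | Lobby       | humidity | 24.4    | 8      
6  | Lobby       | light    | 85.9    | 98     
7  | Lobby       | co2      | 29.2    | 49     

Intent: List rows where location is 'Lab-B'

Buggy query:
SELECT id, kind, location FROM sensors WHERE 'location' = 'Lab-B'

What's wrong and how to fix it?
Bug: 'location' in single quotes is a string literal, not the column; the comparison is literal-vs-literal and never true

Fix: Remove the quotes around the column name (or use double quotes for an identifier)

Corrected query:
SELECT id, kind, location FROM sensors WHERE location = 'Lab-B'

Result:
id | kind  | location
---+-------+---------
1  | sound | Lab-B   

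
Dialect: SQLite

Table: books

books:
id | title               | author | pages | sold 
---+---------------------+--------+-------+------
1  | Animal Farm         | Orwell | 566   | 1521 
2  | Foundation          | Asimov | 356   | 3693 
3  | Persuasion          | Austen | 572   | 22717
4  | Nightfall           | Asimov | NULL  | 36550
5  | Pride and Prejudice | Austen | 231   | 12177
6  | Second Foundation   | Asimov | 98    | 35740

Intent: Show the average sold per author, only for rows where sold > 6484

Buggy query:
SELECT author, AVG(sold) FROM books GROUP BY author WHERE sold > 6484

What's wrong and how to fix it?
Bug: Row-level WHERE must come before GROUP BY in the clause order

Fix: Move the WHERE clause before GROUP BY

Corrected query:
SELECT author, AVG(sold) FROM books WHERE sold > 6484 GROUP BY author

Result:
author | AVG(sold)
-------+----------
Asimov | 36145    
Austen | 17447    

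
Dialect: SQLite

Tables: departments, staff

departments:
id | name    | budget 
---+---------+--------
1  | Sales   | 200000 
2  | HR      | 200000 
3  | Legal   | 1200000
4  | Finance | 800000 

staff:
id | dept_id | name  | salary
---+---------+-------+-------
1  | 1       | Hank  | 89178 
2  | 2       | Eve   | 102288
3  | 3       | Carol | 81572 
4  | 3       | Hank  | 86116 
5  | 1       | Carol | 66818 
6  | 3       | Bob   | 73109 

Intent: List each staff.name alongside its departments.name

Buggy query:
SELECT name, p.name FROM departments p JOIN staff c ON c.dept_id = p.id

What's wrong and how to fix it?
Bug: 'name' exists in both joined tables, so the database can't tell which one is meant

Fix: Prefix ambiguous columns with the table alias

Corrected query:
SELECT c.name, p.name FROM departments p JOIN staff c ON c.dept_id = p.id

Result:
name  | name 
------+------
Hank  | Sales
Eve   | HR   
Carol | Legal
Hank  | Legal
Carol | Sales
Bob   | Legal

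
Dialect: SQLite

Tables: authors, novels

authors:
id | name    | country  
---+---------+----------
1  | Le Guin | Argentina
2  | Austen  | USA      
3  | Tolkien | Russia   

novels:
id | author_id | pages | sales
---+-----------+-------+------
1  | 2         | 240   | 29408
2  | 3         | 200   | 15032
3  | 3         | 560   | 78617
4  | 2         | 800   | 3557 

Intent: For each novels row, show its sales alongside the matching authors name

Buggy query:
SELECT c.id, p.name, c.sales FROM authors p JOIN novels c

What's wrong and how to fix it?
Bug: Missing join condition: each novels row is matched to all authors rows instead of just its own

Fix: Add ON c.author_id = p.id to the JOIN

Corrected query:
SELECT c.id, p.name, c.sales FROM authors p JOIN novels c ON c.author_id = p.id

Result:
id | name    | sales
---+---------+------
1  | Austen  | 29408
2  | Tolkien | 15032
3  | Tolkien | 78617
4  | Austen  | 3557 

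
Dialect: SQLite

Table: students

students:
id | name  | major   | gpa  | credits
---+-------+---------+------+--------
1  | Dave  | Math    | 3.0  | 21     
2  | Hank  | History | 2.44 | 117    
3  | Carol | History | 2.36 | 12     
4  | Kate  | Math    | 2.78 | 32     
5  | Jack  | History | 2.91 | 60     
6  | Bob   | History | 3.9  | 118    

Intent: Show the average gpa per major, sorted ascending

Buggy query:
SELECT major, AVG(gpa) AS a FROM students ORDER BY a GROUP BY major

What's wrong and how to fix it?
Bug: ORDER BY appears before GROUP BY; SQL clause order requires GROUP BY first

Fix: Reorder: SELECT … FROM … GROUP BY … ORDER BY …

Corrected query:
SELECT major, AVG(gpa) AS a FROM students GROUP BY major ORDER BY a

Result:
major   | a     
--------+-------
Math    | 2.89  
History | 2.9025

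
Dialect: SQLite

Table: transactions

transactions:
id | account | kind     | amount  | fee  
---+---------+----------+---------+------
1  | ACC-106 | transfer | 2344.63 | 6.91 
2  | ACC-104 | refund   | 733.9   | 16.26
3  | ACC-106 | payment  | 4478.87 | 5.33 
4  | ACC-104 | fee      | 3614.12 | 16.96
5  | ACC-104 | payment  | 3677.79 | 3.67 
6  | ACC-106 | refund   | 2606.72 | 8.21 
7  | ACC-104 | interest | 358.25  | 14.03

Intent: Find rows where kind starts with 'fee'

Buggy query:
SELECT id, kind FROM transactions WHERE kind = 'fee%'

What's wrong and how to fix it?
Bug: '=' compares the literal string including the % character; pattern matching needs LIKE

Fix: Replace '=' with LIKE so 'fee%' is treated as a pattern

Corrected query:
SELECT id, kind FROM transactions WHERE kind LIKE 'fee%'

Result:
id | kind
---+-----
4  | fee 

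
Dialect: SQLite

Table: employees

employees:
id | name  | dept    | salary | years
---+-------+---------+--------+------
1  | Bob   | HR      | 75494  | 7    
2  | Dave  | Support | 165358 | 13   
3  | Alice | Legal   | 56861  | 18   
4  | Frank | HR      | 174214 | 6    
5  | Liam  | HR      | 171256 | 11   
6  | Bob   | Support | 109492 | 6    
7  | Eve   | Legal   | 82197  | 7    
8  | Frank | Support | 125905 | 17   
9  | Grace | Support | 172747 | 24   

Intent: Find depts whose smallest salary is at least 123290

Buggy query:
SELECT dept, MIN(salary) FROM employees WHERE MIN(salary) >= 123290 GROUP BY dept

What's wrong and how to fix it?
Bug: Aggregates like MIN are computed per group after WHERE runs

Fix: Use HAVING for the per-group MIN condition

Corrected query:
SELECT dept, MIN(salary) FROM employees GROUP BY dept HAVING MIN(salary) >= 123290

Result:
(no rows)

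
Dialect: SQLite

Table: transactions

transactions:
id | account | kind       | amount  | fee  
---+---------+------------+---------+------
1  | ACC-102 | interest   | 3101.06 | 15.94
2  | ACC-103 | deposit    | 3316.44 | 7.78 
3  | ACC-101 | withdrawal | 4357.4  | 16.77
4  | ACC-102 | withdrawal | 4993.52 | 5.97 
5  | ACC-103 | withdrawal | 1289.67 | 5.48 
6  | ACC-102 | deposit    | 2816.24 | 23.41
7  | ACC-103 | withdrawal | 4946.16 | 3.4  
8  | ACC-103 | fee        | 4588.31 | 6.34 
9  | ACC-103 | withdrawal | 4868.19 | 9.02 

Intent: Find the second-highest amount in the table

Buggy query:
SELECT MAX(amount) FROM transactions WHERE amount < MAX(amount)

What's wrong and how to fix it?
Bug: The inner MAX is an aggregate inside WHERE, which is not allowed

Fix: Compute the overall MAX in a subquery, then take MAX of rows below it

Corrected query:
SELECT MAX(amount) FROM transactions WHERE amount < (SELECT MAX(amount) FROM transactions)

Result:
MAX(amount)
-----------
4946.16    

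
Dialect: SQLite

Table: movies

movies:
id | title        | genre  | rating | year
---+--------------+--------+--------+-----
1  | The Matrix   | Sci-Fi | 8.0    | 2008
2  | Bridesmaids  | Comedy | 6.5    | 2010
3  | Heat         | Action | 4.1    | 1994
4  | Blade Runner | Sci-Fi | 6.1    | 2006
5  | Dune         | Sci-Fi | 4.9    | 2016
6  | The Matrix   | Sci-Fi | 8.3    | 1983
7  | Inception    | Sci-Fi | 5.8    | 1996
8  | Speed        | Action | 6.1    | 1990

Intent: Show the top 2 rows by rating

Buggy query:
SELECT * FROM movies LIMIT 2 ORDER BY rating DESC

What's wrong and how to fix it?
Bug: LIMIT must come after ORDER BY

Fix: Swap the clauses: ORDER BY first, then LIMIT

Corrected query:
SELECT * FROM movies ORDER BY rating DESC LIMIT 2

Result:
id | title      | genre  | rating | year
---+------------+--------+--------+-----
6  | The Matrix | Sci-Fi | 8.3    | 1983
1  | The Matrix | Sci-Fi | 8      | 2008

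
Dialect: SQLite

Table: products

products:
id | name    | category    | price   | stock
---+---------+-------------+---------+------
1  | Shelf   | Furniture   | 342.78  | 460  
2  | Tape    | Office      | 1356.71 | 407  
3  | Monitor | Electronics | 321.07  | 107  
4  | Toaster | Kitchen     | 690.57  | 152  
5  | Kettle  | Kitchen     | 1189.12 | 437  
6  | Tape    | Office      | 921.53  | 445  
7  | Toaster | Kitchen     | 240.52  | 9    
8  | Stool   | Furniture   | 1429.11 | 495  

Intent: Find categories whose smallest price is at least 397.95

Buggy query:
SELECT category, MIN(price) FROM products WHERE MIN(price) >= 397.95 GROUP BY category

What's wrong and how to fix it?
Bug: MIN() in WHERE is a misuse of aggregate

Fix: Use HAVING for the per-group MIN condition

Corrected query:
SELECT category, MIN(price) FROM products GROUP BY category HAVING MIN(price) >= 397.95

Result:
category | MIN(price)
---------+-----------
Office   | 921.53    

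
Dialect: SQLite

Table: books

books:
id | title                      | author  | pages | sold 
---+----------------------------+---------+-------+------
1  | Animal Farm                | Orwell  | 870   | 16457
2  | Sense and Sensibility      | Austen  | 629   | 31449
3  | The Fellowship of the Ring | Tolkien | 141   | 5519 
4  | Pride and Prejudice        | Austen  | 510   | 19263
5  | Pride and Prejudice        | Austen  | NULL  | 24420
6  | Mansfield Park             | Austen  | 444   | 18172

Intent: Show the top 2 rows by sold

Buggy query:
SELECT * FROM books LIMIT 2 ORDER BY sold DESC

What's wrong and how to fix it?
Bug: ORDER BY cannot follow LIMIT; LIMIT is the final clause

Fix: Sort with ORDER BY, then apply LIMIT

Corrected query:
SELECT * FROM books ORDER BY sold DESC LIMIT 2

Result:
id | title                 | author | pages | sold 
---+-----------------------+--------+-------+------
2  | Sense and Sensibility | Austen | 629   | 31449
5  | Pride and Prejudice   | Austen | NULL  | 24420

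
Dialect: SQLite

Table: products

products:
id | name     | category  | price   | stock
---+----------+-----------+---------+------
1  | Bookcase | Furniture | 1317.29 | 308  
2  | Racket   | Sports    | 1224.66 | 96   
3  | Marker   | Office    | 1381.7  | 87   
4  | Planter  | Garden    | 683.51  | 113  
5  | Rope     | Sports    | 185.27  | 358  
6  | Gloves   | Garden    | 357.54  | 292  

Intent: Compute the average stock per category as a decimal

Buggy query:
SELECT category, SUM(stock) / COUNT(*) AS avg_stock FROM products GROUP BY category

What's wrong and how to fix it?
Bug: SUM(stock) and COUNT(*) are both integers; the division truncates the fractional part

Fix: Cast one side to REAL so the division keeps the fractional part

Corrected query:
SELECT category, SUM(stock) * 1.0 / COUNT(*) AS avg_stock FROM products GROUP BY category

Result:
category  | avg_stock
----------+----------
Furniture | 308      
Garden    | 202.5    
Office    | 87       
Sports    | 227      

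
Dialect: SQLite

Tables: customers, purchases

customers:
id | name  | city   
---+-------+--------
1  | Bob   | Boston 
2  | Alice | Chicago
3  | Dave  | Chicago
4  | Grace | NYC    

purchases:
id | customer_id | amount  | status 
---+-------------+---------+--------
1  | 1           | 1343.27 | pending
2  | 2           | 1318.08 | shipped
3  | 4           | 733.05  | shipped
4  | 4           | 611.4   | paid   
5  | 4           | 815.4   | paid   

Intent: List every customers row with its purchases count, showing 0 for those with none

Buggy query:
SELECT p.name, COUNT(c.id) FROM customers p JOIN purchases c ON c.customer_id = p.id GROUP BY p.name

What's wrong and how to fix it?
Bug: INNER JOIN drops customers rows that have no matching purchases rows

Fix: Use LEFT JOIN so parents without children still appear (COUNT(c.id) gives 0)

Corrected query:
SELECT p.name, COUNT(c.id) FROM customers p LEFT JOIN purchases c ON c.customer_id = p.id GROUP BY p.name

Result:
name  | COUNT(c.id)
------+------------
Alice | 1          
Bob   | 1          
Dave  | 0          
Grace | 3          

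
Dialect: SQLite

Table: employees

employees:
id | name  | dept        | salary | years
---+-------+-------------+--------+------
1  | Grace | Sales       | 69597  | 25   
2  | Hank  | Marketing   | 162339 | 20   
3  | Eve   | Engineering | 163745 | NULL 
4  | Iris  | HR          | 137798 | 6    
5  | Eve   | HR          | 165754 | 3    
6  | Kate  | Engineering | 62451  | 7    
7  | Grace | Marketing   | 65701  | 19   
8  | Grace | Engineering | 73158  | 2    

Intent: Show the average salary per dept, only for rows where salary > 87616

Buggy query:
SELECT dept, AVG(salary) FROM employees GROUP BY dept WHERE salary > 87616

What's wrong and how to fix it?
Bug: Row-level WHERE must come before GROUP BY in the clause order

Fix: Place WHERE between FROM and GROUP BY

Corrected query:
SELECT dept, AVG(salary) FROM employees WHERE salary > 87616 GROUP BY dept

Result:
dept        | AVG(salary)
------------+------------
Engineering | 163745     
HR          | 151776     
Marketing   | 162339     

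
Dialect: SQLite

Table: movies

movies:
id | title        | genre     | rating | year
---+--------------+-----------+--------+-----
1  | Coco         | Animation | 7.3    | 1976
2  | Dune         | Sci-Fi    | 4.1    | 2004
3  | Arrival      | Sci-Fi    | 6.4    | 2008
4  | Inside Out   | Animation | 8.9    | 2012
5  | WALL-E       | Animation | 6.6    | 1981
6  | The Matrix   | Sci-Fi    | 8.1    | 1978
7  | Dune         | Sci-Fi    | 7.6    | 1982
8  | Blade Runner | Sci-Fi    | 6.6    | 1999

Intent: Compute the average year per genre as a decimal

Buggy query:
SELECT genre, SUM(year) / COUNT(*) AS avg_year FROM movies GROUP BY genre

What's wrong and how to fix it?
Bug: Both operands are integers, so '/' performs integer division and truncates

Fix: Cast one side to REAL so the division keeps the fractional part

Corrected query:
SELECT genre, SUM(year) * 1.0 / COUNT(*) AS avg_year FROM movies GROUP BY genre

Result:
genre     | avg_year   
----------+------------
Animation | 1989.666667
Sci-Fi    | 1994.2     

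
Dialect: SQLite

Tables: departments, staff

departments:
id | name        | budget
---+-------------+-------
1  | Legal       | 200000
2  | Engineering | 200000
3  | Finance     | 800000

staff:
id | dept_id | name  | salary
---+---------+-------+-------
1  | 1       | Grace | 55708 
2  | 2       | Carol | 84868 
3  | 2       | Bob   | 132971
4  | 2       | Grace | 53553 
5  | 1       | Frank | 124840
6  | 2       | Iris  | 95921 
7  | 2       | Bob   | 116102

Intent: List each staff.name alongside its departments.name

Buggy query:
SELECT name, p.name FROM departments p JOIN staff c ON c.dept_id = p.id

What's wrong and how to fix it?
Bug: Both tables have a 'name' column; the unqualified reference is ambiguous

Fix: Qualify the column with its table alias (c.name)

Corrected query:
SELECT c.name, p.name FROM departments p JOIN staff c ON c.dept_id = p.id

Result:
name  | name       
------+------------
Grace | Legal      
Carol | Engineering
Bob   | Engineering
Grace | Engineering
Frank | Legal      
Iris  | Engineering
Bob   | Engineering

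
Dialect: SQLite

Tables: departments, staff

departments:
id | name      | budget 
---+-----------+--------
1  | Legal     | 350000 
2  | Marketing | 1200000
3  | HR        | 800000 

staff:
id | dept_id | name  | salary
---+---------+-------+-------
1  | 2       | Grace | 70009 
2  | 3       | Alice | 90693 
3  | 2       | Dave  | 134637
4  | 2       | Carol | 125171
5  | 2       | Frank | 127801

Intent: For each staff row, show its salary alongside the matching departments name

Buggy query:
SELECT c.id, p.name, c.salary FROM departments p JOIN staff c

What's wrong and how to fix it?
Bug: JOIN with no ON clause produces a cartesian product; every staff row pairs with every departments row

Fix: Add ON c.dept_id = p.id to the JOIN

Corrected query:
SELECT c.id, p.name, c.salary FROM departments p JOIN staff c ON c.dept_id = p.id

Result:
id | name      | salary
---+-----------+-------
1  | Marketing | 70009 
2  | HR        | 90693 
3  | Marketing | 134637
4  | Marketing | 125171
5  | Marketing | 127801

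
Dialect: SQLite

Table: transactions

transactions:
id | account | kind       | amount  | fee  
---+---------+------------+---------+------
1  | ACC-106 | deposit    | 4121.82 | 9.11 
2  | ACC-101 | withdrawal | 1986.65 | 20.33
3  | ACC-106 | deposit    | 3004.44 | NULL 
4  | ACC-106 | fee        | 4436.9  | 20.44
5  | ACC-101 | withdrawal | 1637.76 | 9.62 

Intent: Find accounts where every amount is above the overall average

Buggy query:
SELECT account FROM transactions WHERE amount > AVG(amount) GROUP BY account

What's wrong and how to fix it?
Bug: AVG() is an aggregate; it can't sit directly in WHERE

Fix: Use a subquery for AVG and a HAVING MIN(...) filter so the condition holds for every row in the group

Corrected query:
SELECT account FROM transactions GROUP BY account HAVING MIN(amount) > (SELECT AVG(amount) FROM transactions)

Result:
(no rows)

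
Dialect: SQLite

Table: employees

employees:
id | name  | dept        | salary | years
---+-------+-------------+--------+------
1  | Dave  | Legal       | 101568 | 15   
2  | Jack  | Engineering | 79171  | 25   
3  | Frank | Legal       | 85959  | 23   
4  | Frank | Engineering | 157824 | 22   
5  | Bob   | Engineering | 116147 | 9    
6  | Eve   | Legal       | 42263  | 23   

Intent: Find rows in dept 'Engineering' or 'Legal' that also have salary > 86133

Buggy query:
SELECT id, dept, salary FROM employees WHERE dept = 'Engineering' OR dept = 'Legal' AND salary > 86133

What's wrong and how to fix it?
Bug: Without parentheses, AND is evaluated before OR, so the salary filter only applies to the 'Legal' branch

Fix: Group the OR with parentheses (or use IN), then AND the threshold

Corrected query:
SELECT id, dept, salary FROM employees WHERE (dept = 'Engineering' OR dept = 'Legal') AND salary > 86133

Result:
id | dept        | salary
---+-------------+-------
1  | Legal       | 101568
4  | Engineering | 157824
5  | Engineering | 116147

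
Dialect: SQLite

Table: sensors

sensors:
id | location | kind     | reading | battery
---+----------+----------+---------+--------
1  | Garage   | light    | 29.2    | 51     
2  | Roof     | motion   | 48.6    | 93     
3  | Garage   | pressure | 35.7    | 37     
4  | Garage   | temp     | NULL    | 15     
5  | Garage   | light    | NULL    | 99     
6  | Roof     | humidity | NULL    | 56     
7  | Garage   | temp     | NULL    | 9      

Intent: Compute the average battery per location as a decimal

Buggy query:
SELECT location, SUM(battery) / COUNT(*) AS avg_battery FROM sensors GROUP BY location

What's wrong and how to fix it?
Bug: SUM(battery) and COUNT(*) are both integers; the division truncates the fractional part

Fix: Cast one side to REAL so the division keeps the fractional part

Corrected query:
SELECT location, SUM(battery) * 1.0 / COUNT(*) AS avg_battery FROM sensors GROUP BY location

Result:
location | avg_battery
---------+------------
Garage   | 42.2       
Roof     | 74.5       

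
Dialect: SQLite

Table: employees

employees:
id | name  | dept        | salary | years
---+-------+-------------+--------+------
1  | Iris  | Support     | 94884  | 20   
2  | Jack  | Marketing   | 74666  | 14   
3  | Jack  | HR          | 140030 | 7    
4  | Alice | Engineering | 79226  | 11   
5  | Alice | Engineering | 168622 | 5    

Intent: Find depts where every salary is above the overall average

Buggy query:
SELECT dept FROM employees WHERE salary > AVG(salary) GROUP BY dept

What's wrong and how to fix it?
Bug: WHERE evaluates per row before aggregation, so AVG() is unavailable

Fix: Use a subquery for AVG and a HAVING MIN(...) filter so the condition holds for every row in the group

Corrected query:
SELECT dept FROM employees GROUP BY dept HAVING MIN(salary) > (SELECT AVG(salary) FROM employees)

Result:
dept
----
HR  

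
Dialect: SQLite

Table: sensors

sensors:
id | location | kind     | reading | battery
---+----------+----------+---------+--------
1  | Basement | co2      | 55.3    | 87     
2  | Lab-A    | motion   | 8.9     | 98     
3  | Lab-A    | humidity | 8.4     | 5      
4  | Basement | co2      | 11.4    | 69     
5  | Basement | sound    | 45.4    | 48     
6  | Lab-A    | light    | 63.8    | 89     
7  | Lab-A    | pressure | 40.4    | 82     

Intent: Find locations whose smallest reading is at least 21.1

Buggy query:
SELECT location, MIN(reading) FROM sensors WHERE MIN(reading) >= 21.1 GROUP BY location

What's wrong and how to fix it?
Bug: MIN() in WHERE is a misuse of aggregate

Fix: Replace WHERE with HAVING after the GROUP BY

Corrected query:
SELECT location, MIN(reading) FROM sensors GROUP BY location HAVING MIN(reading) >= 21.1

Result:
(no rows)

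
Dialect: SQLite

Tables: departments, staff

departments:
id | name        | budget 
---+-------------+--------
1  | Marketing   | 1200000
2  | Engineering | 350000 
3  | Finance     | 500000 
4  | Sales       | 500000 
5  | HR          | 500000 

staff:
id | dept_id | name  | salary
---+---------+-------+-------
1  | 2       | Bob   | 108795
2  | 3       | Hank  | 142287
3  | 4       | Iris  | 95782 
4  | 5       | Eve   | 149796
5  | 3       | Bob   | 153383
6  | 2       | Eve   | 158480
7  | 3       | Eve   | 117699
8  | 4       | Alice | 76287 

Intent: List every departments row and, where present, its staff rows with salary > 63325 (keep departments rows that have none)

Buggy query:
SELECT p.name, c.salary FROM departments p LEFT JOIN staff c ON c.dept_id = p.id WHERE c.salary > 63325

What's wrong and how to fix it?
Bug: A WHERE condition on the right-hand table after LEFT JOIN drops unmatched parents

Fix: Put 'c.salary > 63325' in the JOIN's ON clause instead of WHERE

Corrected query:
SELECT p.name, c.salary FROM departments p LEFT JOIN staff c ON c.dept_id = p.id AND c.salary > 63325

Result:
name        | salary
------------+-------
Marketing   | NULL  
Engineering | 108795
Engineering | 158480
Finance     | 117699
Finance     | 142287
Finance     | 153383
Sales       | 76287 
Sales       | 95782 
HR          | 149796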